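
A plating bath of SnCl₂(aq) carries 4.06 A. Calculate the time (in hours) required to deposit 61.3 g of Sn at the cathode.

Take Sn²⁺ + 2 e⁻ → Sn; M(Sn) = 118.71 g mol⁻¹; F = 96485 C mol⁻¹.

6.82 h

n(Sn) = m/M = 61.3 / 118.71 = 0.5164 mol.
Each Sn atom requires 2 electrons, so n(e⁻) = 2 × 0.5164 = 1.033 mol.
Q = n(e⁻)·F = 1.033 × 96485 = 99650 C.
t = Q/I = 99650 / 4.060 A = 24540 s = 6.82 h.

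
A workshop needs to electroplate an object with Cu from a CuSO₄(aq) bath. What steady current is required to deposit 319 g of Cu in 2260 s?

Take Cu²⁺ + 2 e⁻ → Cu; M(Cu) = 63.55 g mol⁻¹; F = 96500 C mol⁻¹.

n(Cu) = 319 / 63.55 = 5.020 mol.
n(e⁻) = 2 × 5.020 = 10.04 mol.
Q = n(e⁻)·F = 10.04 × 96500 = 968800 C.
I = Q/t = 968800 / 2260.0 s = 429 A.

429 A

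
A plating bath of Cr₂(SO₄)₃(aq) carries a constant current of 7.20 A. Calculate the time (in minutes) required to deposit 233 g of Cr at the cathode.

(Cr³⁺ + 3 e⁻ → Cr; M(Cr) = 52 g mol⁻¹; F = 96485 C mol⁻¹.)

3000 min

n(Cr) = m/M = 233 / 52 = 4.481 mol.
Each Cr atom requires 3 electrons, so n(e⁻) = 3 × 4.481 = 13.44 mol.
Q = n(e⁻)·F = 13.44 × 96485 = 1297000 C.
t = Q/I = 1297000 / 7.200 A = 180100 s = 3000 min.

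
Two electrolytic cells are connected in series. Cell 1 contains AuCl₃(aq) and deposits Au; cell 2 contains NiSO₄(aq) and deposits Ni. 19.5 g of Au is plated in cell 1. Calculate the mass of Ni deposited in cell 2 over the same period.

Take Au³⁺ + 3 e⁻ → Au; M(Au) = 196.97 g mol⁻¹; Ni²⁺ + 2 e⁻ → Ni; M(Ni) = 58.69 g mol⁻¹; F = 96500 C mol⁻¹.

8.72 g

n(Au) = 19.5 / 196.97 = 0.09900 mol.
Since Au³⁺ + 3 e⁻ → Au, n(e⁻) passed = 3 × 0.09900 = 0.2970 mol.
Cells in series carry the same charge, so the same 0.2970 mol of electrons passes through cell 2.
Ni²⁺ + 2 e⁻ → Ni, so n(Ni) = 0.2970 / 2 = 0.1485 mol.
m(Ni) = 0.1485 × 58.69 = 8.72 g.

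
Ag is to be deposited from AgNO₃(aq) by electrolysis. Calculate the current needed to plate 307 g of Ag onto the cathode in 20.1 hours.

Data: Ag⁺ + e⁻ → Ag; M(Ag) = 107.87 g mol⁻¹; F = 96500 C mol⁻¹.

n(Ag) = 307 / 107.87 = 2.846 mol.
n(e⁻) = 1 × 2.846 = 2.846 mol.
Q = n(e⁻)·F = 2.846 × 96500 = 274600 C.
I = Q/t = 274600 / 72360 s = 3.80 A.

3.80 A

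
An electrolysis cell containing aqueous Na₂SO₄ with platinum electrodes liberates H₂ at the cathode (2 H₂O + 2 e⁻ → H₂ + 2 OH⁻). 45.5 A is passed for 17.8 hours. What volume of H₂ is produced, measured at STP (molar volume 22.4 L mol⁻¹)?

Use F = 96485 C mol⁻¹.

Q = I·t = 45.50 A × 64080 s = 2916000 C.
n(e⁻) = Q/F = 2916000 / 96485 = 30.22 mol.
2 electrons are transferred per H₂ molecule, so n(H₂) = 30.22 / 2 = 15.11 mol.
V = n × V_m = 15.11 × 22.4 = 338 L.

338 L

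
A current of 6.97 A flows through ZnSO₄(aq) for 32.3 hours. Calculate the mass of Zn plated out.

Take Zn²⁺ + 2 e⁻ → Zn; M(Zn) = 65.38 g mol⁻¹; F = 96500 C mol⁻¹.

275 g

Q = I·t = 6.970 A × 116280 s = 810500 C.
n(e⁻) = Q/F = 810500 / 96500 = 8.399 mol.
Zn²⁺ + 2 e⁻ → Zn, so n(Zn) = n(e⁻)/2 = 4.199 mol.
m = n·M = 4.199 × 65.38 = 275 g.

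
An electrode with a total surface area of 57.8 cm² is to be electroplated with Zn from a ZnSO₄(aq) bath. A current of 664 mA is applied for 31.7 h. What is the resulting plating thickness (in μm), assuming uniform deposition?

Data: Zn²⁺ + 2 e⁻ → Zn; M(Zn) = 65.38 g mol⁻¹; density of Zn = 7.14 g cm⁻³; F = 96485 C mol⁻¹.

622 μm

Q = I·t = 0.6640 × 114120 = 75780 C; n(e⁻) = 0.7854 mol.
n(Zn) = n(e⁻)/2 = 0.3927 mol, so m = 0.3927 × 65.38 = 25.67 g.
Volume = m/ρ = 25.67 / 7.14 = 3.596 cm³.
Thickness = V/A = 3.596 / 57.8 = 0.0622 cm = 622 μm.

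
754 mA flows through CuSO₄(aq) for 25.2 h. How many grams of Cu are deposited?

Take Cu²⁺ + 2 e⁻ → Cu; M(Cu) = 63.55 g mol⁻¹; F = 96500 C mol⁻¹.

22.5 g

Q = I·t = 0.7540 A × 90720 s = 68400 C.
n(e⁻) = Q/F = 68400 / 96500 = 0.7088 mol.
Cu²⁺ + 2 e⁻ → Cu, so n(Cu) = n(e⁻)/2 = 0.3544 mol.
m = n·M = 0.3544 × 63.55 = 22.5 g.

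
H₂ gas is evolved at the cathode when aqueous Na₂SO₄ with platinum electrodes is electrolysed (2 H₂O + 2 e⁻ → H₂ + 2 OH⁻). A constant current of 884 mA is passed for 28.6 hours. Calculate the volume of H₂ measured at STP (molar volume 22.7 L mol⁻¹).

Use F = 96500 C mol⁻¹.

10.7 L

Q = I·t = 0.8840 A × 102960 s = 91020 C.
n(e⁻) = Q/F = 91020 / 96500 = 0.9432 mol.
2 electrons are transferred per H₂ molecule, so n(H₂) = 0.9432 / 2 = 0.4716 mol.
V = n × V_m = 0.4716 × 22.7 = 10.7 L.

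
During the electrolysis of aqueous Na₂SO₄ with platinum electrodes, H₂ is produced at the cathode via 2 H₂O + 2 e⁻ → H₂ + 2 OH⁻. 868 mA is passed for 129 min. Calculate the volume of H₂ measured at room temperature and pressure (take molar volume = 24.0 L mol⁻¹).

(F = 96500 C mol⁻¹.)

0.835 L

Q = I·t = 0.8680 A × 7740.0 s = 6718 C.
n(e⁻) = Q/F = 6718 / 96500 = 0.06962 mol.
2 electrons are transferred per H₂ molecule, so n(H₂) = 0.06962 / 2 = 0.03481 mol.
V = n × V_m = 0.03481 × 24.0 = 0.835 L.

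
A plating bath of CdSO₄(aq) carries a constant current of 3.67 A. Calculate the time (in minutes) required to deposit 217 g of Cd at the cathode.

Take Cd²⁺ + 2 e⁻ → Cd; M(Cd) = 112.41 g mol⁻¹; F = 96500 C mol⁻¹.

n(Cd) = m/M = 217 / 112.41 = 1.930 mol.
Each Cd atom requires 2 electrons, so n(e⁻) = 2 × 1.930 = 3.861 mol.
Q = n(e⁻)·F = 3.861 × 96500 = 372600 C.
t = Q/I = 372600 / 3.670 A = 101500 s = 1690 min.

1690 min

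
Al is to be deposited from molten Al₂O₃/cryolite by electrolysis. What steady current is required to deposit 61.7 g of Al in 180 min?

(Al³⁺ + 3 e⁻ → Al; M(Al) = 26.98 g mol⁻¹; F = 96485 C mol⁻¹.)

n(Al) = 61.7 / 26.98 = 2.287 mol.
n(e⁻) = 3 × 2.287 = 6.861 mol.
Q = n(e⁻)·F = 6.861 × 96485 = 661900 C.
I = Q/t = 661900 / 10800 s = 61.3 A.

61.3 A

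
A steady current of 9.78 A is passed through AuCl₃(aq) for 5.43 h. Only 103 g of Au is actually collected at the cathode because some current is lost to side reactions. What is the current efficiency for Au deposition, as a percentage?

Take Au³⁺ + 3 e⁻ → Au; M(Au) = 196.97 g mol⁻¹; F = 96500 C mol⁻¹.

79.2 %

Q = I·t = 9.780 × 19548 = 191200 C; n(e⁻) = 191200/96500 = 1.981 mol.
Theoretical n(Au) = n(e⁻)/3 = 0.6604 mol, i.e. m_theo = 0.6604 × 196.97 = 130.1 g.
Efficiency = m_actual / m_theo = 103 / 130.1 = 79.2 %.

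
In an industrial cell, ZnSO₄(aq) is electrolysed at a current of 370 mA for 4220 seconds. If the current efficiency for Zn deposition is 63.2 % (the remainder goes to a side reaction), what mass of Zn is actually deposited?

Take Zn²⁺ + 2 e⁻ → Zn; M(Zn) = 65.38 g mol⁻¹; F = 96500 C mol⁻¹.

Q = I·t = 0.3700 × 4220.0 = 1561 C.
n(e⁻) = 1561/96500 = 0.01618 mol; theoretically n(Zn) = 0.01618/2 = 0.008090 mol, m_theo = 0.5289 g.
At 63.2 % efficiency, m_actual = 0.632 × 0.5289 = 0.334 g.

0.334 g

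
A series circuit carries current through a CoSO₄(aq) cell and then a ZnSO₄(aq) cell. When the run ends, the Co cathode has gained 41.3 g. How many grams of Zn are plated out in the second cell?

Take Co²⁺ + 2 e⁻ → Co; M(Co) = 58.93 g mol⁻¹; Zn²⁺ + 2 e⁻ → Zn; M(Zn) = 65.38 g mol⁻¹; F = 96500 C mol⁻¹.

45.8 g

n(Co) = 41.3 / 58.93 = 0.7008 mol.
Since Co²⁺ + 2 e⁻ → Co, n(e⁻) passed = 2 × 0.7008 = 1.402 mol.
Cells in series carry the same charge, so the same 1.402 mol of electrons passes through cell 2.
Zn²⁺ + 2 e⁻ → Zn, so n(Zn) = 1.402 / 2 = 0.7008 mol.
m(Zn) = 0.7008 × 65.38 = 45.8 g.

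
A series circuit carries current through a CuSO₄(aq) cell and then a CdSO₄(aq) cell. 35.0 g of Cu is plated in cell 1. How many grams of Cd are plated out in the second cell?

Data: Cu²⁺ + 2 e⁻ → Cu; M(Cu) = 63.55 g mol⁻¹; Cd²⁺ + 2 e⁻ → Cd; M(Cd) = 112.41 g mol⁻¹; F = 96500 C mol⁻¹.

n(Cu) = 35.0 / 63.55 = 0.5507 mol.
Since Cu²⁺ + 2 e⁻ → Cu, n(e⁻) passed = 2 × 0.5507 = 1.101 mol.
Cells in series carry the same charge, so the same 1.101 mol of electrons passes through cell 2.
Cd²⁺ + 2 e⁻ → Cd, so n(Cd) = 1.101 / 2 = 0.5507 mol.
m(Cd) = 0.5507 × 112.41 = 61.9 g.

61.9 g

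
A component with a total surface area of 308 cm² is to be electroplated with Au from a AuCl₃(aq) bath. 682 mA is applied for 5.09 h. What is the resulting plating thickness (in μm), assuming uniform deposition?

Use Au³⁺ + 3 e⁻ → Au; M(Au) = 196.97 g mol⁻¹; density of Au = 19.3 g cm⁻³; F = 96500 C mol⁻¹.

14.3 μm

Q = I·t = 0.6820 × 18324 = 12500 C; n(e⁻) = 0.1295 mol.
n(Au) = n(e⁻)/3 = 0.04317 mol, so m = 0.04317 × 196.97 = 8.503 g.
Volume = m/ρ = 8.503 / 19.3 = 0.4406 cm³.
Thickness = V/A = 0.4406 / 308 = 0.00143 cm = 14.3 μm.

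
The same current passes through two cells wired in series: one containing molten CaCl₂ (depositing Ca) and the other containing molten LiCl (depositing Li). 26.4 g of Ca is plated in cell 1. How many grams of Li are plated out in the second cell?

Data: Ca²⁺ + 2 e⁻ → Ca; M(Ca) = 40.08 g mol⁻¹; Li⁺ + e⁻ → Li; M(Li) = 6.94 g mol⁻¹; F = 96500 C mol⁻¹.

n(Ca) = 26.4 / 40.08 = 0.6587 mol.
Since Ca²⁺ + 2 e⁻ → Ca, n(e⁻) passed = 2 × 0.6587 = 1.317 mol.
Cells in series carry the same charge, so the same 1.317 mol of electrons passes through cell 2.
Li⁺ + e⁻ → Li, so n(Li) = 1.317 / 1 = 1.317 mol.
m(Li) = 1.317 × 6.94 = 9.14 g.

9.14 g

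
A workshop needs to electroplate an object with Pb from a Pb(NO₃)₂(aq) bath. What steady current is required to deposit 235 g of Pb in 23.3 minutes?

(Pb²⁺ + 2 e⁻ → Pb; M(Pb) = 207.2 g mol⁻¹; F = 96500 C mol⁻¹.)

157 A

n(Pb) = 235 / 207.2 = 1.134 mol.
n(e⁻) = 2 × 1.134 = 2.268 mol.
Q = n(e⁻)·F = 2.268 × 96500 = 218900 C.
I = Q/t = 218900 / 1398.0 s = 157 A.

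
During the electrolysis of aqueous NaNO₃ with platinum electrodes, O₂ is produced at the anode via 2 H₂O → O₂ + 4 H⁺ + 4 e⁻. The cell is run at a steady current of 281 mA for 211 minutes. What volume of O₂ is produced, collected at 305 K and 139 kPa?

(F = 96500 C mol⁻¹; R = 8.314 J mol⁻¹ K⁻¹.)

Q = I·t = 0.2810 A × 12660 s = 3557 C.
n(e⁻) = Q/F = 3557 / 96500 = 0.03686 mol.
4 electrons are transferred per O₂ molecule, so n(O₂) = 0.03686 / 4 = 0.009216 mol.
V = nRT/P = (0.009216 × 8.314 × 305) / (139 × 10³ Pa) = 1.68 × 10⁻⁴ m³ = 0.168 L.

0.168 L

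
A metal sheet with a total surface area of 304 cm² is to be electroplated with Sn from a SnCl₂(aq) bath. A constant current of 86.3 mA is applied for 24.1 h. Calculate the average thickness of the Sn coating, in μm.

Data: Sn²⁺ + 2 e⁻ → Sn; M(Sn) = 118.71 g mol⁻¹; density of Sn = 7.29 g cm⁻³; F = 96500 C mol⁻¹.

Q = I·t = 0.08630 × 86760 = 7487 C; n(e⁻) = 0.07759 mol.
n(Sn) = n(e⁻)/2 = 0.03879 mol, so m = 0.03879 × 118.71 = 4.605 g.
Volume = m/ρ = 4.605 / 7.29 = 0.6317 cm³.
Thickness = V/A = 0.6317 / 304 = 0.00208 cm = 20.8 μm.

20.8 μm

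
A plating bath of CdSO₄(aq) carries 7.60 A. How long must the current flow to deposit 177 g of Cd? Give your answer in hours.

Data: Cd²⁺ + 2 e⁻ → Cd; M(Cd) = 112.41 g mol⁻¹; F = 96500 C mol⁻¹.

n(Cd) = m/M = 177 / 112.41 = 1.575 mol.
Each Cd atom requires 2 electrons, so n(e⁻) = 2 × 1.575 = 3.149 mol.
Q = n(e⁻)·F = 3.149 × 96500 = 303900 C.
t = Q/I = 303900 / 7.600 A = 39990 s = 11.1 h.

11.1 h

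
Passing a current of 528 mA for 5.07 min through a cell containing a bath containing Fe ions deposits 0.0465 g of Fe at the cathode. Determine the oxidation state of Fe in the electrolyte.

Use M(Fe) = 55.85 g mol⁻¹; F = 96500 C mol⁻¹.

+2

Q = I·t = 0.5280 A × 304.20 s = 160.6 C, so n(e⁻) = 160.6/96500 = 0.001664 mol.
n(Fe) deposited = 0.0465 / 55.85 = 0.0008326 mol.
Electrons per atom = n(e⁻)/n(Fe) = 0.001664 / 0.0008326 = 2.00 ≈ 2, so the ion is Fe²⁺.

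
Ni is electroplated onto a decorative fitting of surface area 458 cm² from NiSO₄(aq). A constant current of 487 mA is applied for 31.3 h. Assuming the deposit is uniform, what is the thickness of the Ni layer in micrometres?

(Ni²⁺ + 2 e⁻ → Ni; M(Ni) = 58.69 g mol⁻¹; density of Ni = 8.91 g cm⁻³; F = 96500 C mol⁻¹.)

Q = I·t = 0.4870 × 112680 = 54880 C; n(e⁻) = 0.5687 mol.
n(Ni) = n(e⁻)/2 = 0.2843 mol, so m = 0.2843 × 58.69 = 16.69 g.
Volume = m/ρ = 16.69 / 8.91 = 1.873 cm³.
Thickness = V/A = 1.873 / 458 = 0.00409 cm = 40.9 μm.

40.9 μm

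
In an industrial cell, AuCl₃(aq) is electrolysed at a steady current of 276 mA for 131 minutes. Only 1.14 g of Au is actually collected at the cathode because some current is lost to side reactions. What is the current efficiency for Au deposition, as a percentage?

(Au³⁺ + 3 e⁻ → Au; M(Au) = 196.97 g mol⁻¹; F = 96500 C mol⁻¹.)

77.2 %

Q = I·t = 0.2760 × 7860.0 = 2169 C; n(e⁻) = 2169/96500 = 0.02248 mol.
Theoretical n(Au) = n(e⁻)/3 = 0.007493 mol, i.e. m_theo = 0.007493 × 196.97 = 1.476 g.
Efficiency = m_actual / m_theo = 1.14 / 1.476 = 77.2 %.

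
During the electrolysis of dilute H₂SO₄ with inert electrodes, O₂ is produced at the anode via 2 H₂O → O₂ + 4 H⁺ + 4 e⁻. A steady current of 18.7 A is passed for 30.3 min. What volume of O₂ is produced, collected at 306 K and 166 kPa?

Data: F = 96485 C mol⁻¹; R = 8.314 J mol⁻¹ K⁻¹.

1.35 L

Q = I·t = 18.70 A × 1818.0 s = 34000 C.
n(e⁻) = Q/F = 34000 / 96485 = 0.3524 mol.
4 electrons are transferred per O₂ molecule, so n(O₂) = 0.3524 / 4 = 0.08809 mol.
V = nRT/P = (0.08809 × 8.314 × 306) / (166 × 10³ Pa) = 0.00135 m³ = 1.35 L.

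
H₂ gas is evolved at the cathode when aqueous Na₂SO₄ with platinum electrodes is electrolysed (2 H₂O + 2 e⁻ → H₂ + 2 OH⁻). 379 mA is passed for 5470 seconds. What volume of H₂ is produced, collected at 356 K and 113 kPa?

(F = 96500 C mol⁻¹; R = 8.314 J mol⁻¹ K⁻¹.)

Q = I·t = 0.3790 A × 5470.0 s = 2073 C.
n(e⁻) = Q/F = 2073 / 96500 = 0.02148 mol.
2 electrons are transferred per H₂ molecule, so n(H₂) = 0.02148 / 2 = 0.01074 mol.
V = nRT/P = (0.01074 × 8.314 × 356) / (113 × 10³ Pa) = 2.81 × 10⁻⁴ m³ = 0.281 L.

0.281 L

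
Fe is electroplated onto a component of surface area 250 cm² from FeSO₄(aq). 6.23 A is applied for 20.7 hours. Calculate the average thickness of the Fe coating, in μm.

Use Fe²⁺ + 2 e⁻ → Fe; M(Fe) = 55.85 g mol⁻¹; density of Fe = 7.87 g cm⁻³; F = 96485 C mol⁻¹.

Q = I·t = 6.230 × 74520 = 464300 C; n(e⁻) = 4.812 mol.
n(Fe) = n(e⁻)/2 = 2.406 mol, so m = 2.406 × 55.85 = 134.4 g.
Volume = m/ρ = 134.4 / 7.87 = 17.07 cm³.
Thickness = V/A = 17.07 / 250 = 0.0683 cm = 683 μm.

683 μm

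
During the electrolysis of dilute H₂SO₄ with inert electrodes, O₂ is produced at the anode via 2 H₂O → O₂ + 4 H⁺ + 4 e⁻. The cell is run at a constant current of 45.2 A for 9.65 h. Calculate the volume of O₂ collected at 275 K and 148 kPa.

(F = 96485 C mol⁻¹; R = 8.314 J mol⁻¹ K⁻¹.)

Q = I·t = 45.20 A × 34740 s = 1570000 C.
n(e⁻) = Q/F = 1570000 / 96485 = 16.27 mol.
4 electrons are transferred per O₂ molecule, so n(O₂) = 16.27 / 4 = 4.069 mol.
V = nRT/P = (4.069 × 8.314 × 275) / (148 × 10³ Pa) = 0.0629 m³ = 62.9 L.

62.9 L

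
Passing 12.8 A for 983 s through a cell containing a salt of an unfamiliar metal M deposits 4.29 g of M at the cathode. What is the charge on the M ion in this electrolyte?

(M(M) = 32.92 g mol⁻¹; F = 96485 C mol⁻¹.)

Q = I·t = 12.80 A × 983.00 s = 12580 C, so n(e⁻) = 12580/96485 = 0.1304 mol.
n(M) deposited = 4.29 / 32.92 = 0.1303 mol.
Electrons per atom = n(e⁻)/n(M) = 0.1304 / 0.1303 = 1.00 ≈ 1, so the ion is M⁺.

+1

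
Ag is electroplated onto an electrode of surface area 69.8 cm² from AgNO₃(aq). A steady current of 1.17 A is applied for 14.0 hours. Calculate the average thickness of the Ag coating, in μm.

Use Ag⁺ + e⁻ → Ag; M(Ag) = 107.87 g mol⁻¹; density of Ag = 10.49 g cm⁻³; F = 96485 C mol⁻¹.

Q = I·t = 1.170 × 50400 = 58970 C; n(e⁻) = 0.6112 mol.
n(Ag) = n(e⁻)/1 = 0.6112 mol, so m = 0.6112 × 107.87 = 65.93 g.
Volume = m/ρ = 65.93 / 10.49 = 6.285 cm³.
Thickness = V/A = 6.285 / 69.8 = 0.0900 cm = 900 μm.

900 μm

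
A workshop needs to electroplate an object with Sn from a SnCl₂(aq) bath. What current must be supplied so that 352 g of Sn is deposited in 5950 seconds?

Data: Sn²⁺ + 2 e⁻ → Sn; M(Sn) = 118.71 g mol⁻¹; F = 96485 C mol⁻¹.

96.2 A

n(Sn) = 352 / 118.71 = 2.965 mol.
n(e⁻) = 2 × 2.965 = 5.930 mol.
Q = n(e⁻)·F = 5.930 × 96485 = 572200 C.
I = Q/t = 572200 / 5950.0 s = 96.2 A.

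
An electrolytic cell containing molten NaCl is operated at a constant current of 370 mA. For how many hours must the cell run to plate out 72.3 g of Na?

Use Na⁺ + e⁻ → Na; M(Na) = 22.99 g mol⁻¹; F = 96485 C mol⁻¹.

228 h

n(Na) = m/M = 72.3 / 22.99 = 3.145 mol.
Each Na atom requires 1 electron, so n(e⁻) = 1 × 3.145 = 3.145 mol.
Q = n(e⁻)·F = 3.145 × 96485 = 303400 C.
t = Q/I = 303400 / 0.3700 A = 820100 s = 228 h.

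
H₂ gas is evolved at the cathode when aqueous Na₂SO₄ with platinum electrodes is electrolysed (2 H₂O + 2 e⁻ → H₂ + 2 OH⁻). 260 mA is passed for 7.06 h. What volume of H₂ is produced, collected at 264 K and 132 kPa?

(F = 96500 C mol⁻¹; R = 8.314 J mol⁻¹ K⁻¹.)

0.569 L

Q = I·t = 0.2600 A × 25416 s = 6608 C.
n(e⁻) = Q/F = 6608 / 96500 = 0.06848 mol.
2 electrons are transferred per H₂ molecule, so n(H₂) = 0.06848 / 2 = 0.03424 mol.
V = nRT/P = (0.03424 × 8.314 × 264) / (132 × 10³ Pa) = 5.69 × 10⁻⁴ m³ = 0.569 L.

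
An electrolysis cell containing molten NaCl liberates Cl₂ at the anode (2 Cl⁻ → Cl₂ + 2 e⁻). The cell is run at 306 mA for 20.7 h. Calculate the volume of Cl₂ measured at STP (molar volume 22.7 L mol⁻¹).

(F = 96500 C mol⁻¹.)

Q = I·t = 0.3060 A × 74520 s = 22800 C.
n(e⁻) = Q/F = 22800 / 96500 = 0.2363 mol.
2 electrons are transferred per Cl₂ molecule, so n(Cl₂) = 0.2363 / 2 = 0.1182 mol.
V = n × V_m = 0.1182 × 22.7 = 2.68 L.

2.68 L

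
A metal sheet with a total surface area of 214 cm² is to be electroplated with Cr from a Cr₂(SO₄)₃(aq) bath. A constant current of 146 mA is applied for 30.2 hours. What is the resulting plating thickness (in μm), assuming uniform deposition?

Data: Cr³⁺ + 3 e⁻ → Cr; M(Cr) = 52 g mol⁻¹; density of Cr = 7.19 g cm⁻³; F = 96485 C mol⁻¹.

18.5 μm

Q = I·t = 0.1460 × 108720 = 15870 C; n(e⁻) = 0.1645 mol.
n(Cr) = n(e⁻)/3 = 0.05484 mol, so m = 0.05484 × 52 = 2.852 g.
Volume = m/ρ = 2.852 / 7.19 = 0.3966 cm³.
Thickness = V/A = 0.3966 / 214 = 0.00185 cm = 18.5 μm.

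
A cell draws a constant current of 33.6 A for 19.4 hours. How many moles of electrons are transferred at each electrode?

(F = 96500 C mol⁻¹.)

Q = I·t = 33.60 A × 69840 s = 2347000 C.
n(e⁻) = Q/F = 2347000 / 96500 = 24.3 mol.

24.3 mol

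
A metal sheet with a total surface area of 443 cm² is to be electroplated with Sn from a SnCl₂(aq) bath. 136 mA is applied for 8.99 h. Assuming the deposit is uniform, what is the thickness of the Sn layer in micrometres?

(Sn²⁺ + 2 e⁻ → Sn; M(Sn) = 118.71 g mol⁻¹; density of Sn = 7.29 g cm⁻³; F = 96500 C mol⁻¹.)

Q = I·t = 0.1360 × 32364 = 4402 C; n(e⁻) = 0.04561 mol.
n(Sn) = n(e⁻)/2 = 0.02281 mol, so m = 0.02281 × 118.71 = 2.707 g.
Volume = m/ρ = 2.707 / 7.29 = 0.3714 cm³.
Thickness = V/A = 0.3714 / 443 = 8.38 × 10⁻⁴ cm = 8.38 μm.

8.38 μm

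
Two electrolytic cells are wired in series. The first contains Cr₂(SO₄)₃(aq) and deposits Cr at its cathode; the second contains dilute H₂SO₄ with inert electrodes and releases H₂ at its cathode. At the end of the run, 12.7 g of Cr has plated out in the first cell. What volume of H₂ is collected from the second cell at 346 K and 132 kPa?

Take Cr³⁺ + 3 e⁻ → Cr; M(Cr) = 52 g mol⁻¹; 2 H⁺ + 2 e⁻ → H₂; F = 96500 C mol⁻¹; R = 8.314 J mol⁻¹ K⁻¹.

n(Cr) = 12.7 / 52 = 0.2442 mol, so n(e⁻) = 3 × 0.2442 = 0.7327 mol.
The cells are in series, so the same 0.7327 mol of electrons passes through the second cell.
2 H⁺ + 2 e⁻ → H₂ — 2 mol e⁻ per mol H₂, so n(H₂) = 0.7327/2 = 0.3663 mol.
V = nRT/P = (0.3663 × 8.314 × 346) / (132 × 10³) = 0.00798 m³ = 7.98 L.

7.98 L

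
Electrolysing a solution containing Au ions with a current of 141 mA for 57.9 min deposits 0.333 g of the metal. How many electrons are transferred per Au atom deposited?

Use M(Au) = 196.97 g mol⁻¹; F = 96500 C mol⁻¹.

Q = I·t = 0.1410 A × 3474.0 s = 489.8 C, so n(e⁻) = 489.8/96500 = 0.005076 mol.
n(Au) deposited = 0.333 / 196.97 = 0.001691 mol.
Electrons per atom = n(e⁻)/n(Au) = 0.005076 / 0.001691 = 3.00 ≈ 3, so the ion is Au³⁺.

3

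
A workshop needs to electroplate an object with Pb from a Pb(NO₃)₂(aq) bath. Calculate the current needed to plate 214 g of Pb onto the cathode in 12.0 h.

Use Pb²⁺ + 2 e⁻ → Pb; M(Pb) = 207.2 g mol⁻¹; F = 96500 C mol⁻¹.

4.61 A

n(Pb) = 214 / 207.2 = 1.033 mol.
n(e⁻) = 2 × 1.033 = 2.066 mol.
Q = n(e⁻)·F = 2.066 × 96500 = 199300 C.
I = Q/t = 199300 / 43200 s = 4.61 A.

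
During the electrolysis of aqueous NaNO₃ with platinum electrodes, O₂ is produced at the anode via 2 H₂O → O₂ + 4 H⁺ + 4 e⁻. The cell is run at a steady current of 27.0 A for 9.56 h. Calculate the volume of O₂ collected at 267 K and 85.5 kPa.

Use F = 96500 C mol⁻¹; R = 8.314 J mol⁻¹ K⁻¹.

62.5 L

Q = I·t = 27.00 A × 34416 s = 929200 C.
n(e⁻) = Q/F = 929200 / 96500 = 9.629 mol.
4 electrons are transferred per O₂ molecule, so n(O₂) = 9.629 / 4 = 2.407 mol.
V = nRT/P = (2.407 × 8.314 × 267) / (85.5 × 10³ Pa) = 0.0625 m³ = 62.5 L.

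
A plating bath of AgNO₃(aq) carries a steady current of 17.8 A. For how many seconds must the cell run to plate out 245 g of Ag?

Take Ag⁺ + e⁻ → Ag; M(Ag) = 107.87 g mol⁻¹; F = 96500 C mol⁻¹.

n(Ag) = m/M = 245 / 107.87 = 2.271 mol.
Each Ag atom requires 1 electron, so n(e⁻) = 1 × 2.271 = 2.271 mol.
Q = n(e⁻)·F = 2.271 × 96500 = 219200 C.
t = Q/I = 219200 / 17.80 A = 12310 s.

12300 s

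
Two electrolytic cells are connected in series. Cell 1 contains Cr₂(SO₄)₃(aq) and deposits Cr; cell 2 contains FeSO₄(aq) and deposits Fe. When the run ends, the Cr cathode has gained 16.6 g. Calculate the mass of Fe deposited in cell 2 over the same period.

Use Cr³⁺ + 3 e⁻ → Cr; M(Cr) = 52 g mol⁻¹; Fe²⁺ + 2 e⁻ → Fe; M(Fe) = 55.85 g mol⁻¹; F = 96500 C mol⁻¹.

n(Cr) = 16.6 / 52 = 0.3192 mol.
Since Cr³⁺ + 3 e⁻ → Cr, n(e⁻) passed = 3 × 0.3192 = 0.9577 mol.
Cells in series carry the same charge, so the same 0.9577 mol of electrons passes through cell 2.
Fe²⁺ + 2 e⁻ → Fe, so n(Fe) = 0.9577 / 2 = 0.4788 mol.
m(Fe) = 0.4788 × 55.85 = 26.7 g.

26.7 g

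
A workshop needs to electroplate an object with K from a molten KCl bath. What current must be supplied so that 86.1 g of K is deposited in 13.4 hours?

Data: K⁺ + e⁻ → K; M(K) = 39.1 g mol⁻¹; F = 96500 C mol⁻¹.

n(K) = 86.1 / 39.1 = 2.202 mol.
n(e⁻) = 1 × 2.202 = 2.202 mol.
Q = n(e⁻)·F = 2.202 × 96500 = 212500 C.
I = Q/t = 212500 / 48240 s = 4.41 A.

4.41 A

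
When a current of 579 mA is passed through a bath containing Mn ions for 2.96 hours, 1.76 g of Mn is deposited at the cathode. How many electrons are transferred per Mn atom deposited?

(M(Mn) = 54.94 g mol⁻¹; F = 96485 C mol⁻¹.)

2

Q = I·t = 0.5790 A × 10656 s = 6170 C, so n(e⁻) = 6170/96485 = 0.06395 mol.
n(Mn) deposited = 1.76 / 54.94 = 0.03203 mol.
Electrons per atom = n(e⁻)/n(Mn) = 0.06395 / 0.03203 = 2.00 ≈ 2, so the ion is Mn²⁺.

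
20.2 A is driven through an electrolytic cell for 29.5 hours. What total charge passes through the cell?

Q = I·t = 20.20 A × 106200 s = 2.15 × 10⁶ C.

2.15 × 10⁶ C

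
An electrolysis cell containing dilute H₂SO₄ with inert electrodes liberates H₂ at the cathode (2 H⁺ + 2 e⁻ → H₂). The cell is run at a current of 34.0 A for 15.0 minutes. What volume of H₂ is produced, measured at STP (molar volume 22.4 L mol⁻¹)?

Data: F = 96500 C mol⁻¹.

3.55 L

Q = I·t = 34.00 A × 900.00 s = 30600 C.
n(e⁻) = Q/F = 30600 / 96500 = 0.3171 mol.
2 electrons are transferred per H₂ molecule, so n(H₂) = 0.3171 / 2 = 0.1585 mol.
V = n × V_m = 0.1585 × 22.4 = 3.55 L.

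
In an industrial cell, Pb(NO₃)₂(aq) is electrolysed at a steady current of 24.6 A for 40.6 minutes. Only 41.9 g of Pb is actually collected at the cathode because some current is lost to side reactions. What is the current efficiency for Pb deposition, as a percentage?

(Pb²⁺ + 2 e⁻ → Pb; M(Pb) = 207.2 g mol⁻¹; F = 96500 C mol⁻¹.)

65.1 %

Q = I·t = 24.60 × 2436.0 = 59930 C; n(e⁻) = 59930/96500 = 0.6210 mol.
Theoretical n(Pb) = n(e⁻)/2 = 0.3105 mol, i.e. m_theo = 0.3105 × 207.2 = 64.33 g.
Efficiency = m_actual / m_theo = 41.9 / 64.33 = 65.1 %.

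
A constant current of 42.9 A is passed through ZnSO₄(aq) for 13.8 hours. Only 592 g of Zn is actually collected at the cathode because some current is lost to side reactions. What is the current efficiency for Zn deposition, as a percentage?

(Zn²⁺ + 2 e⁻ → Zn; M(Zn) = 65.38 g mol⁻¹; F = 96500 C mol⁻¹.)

Q = I·t = 42.90 × 49680 = 2131000 C; n(e⁻) = 2131000/96500 = 22.09 mol.
Theoretical n(Zn) = n(e⁻)/2 = 11.04 mol, i.e. m_theo = 11.04 × 65.38 = 722.0 g.
Efficiency = m_actual / m_theo = 592 / 722.0 = 82.0 %.

82.0 %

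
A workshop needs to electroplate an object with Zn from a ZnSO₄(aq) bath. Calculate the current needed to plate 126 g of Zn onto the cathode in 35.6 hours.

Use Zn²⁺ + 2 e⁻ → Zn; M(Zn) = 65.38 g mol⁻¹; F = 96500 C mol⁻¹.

n(Zn) = 126 / 65.38 = 1.927 mol.
n(e⁻) = 2 × 1.927 = 3.854 mol.
Q = n(e⁻)·F = 3.854 × 96500 = 371900 C.
I = Q/t = 371900 / 128160 s = 2.90 A.

2.90 A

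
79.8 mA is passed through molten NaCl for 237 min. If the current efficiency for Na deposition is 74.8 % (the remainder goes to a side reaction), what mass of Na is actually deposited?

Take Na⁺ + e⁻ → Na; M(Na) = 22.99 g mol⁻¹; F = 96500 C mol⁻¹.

Q = I·t = 0.07980 × 14220 = 1135 C.
n(e⁻) = 1135/96500 = 0.01176 mol; theoretically n(Na) = 0.01176/1 = 0.01176 mol, m_theo = 0.2703 g.
At 74.8 % efficiency, m_actual = 0.748 × 0.2703 = 0.202 g.

0.202 g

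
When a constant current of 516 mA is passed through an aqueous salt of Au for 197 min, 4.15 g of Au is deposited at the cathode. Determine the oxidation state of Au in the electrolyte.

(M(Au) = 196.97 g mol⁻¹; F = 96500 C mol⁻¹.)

Q = I·t = 0.5160 A × 11820 s = 6099 C, so n(e⁻) = 6099/96500 = 0.06320 mol.
n(Au) deposited = 4.15 / 196.97 = 0.02107 mol.
Electrons per atom = n(e⁻)/n(Au) = 0.06320 / 0.02107 = 3.00 ≈ 3, so the ion is Au³⁺.

+3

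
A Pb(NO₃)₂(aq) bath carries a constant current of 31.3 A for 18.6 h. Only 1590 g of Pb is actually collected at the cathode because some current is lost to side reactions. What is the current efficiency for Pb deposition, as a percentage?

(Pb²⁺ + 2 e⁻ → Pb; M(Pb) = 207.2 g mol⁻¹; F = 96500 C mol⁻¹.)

70.7 %

Q = I·t = 31.30 × 66960 = 2096000 C; n(e⁻) = 2096000/96500 = 21.72 mol.
Theoretical n(Pb) = n(e⁻)/2 = 10.86 mol, i.e. m_theo = 10.86 × 207.2 = 2250 g.
Efficiency = m_actual / m_theo = 1590 / 2250 = 70.7 %.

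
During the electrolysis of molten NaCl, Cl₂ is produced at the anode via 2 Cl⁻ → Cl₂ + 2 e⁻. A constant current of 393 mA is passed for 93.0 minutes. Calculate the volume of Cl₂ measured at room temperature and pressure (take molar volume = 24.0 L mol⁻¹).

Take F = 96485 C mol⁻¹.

Q = I·t = 0.3930 A × 5580.0 s = 2193 C.
n(e⁻) = Q/F = 2193 / 96485 = 0.02273 mol.
2 electrons are transferred per Cl₂ molecule, so n(Cl₂) = 0.02273 / 2 = 0.01136 mol.
V = n × V_m = 0.01136 × 24.0 = 0.273 L.

0.273 L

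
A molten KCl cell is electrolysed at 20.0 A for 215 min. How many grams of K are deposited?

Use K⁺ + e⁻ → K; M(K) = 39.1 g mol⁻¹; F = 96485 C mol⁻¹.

Q = I·t = 20.00 A × 12900 s = 258000 C.
n(e⁻) = Q/F = 258000 / 96485 = 2.674 mol.
K⁺ + e⁻ → K, so n(K) = n(e⁻)/1 = 2.674 mol.
m = n·M = 2.674 × 39.1 = 105 g.

105 g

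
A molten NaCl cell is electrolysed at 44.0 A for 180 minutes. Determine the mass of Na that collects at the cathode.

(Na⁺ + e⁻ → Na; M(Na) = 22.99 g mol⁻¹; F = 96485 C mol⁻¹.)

Q = I·t = 44.00 A × 10800 s = 475200 C.
n(e⁻) = Q/F = 475200 / 96485 = 4.925 mol.
Na⁺ + e⁻ → Na, so n(Na) = n(e⁻)/1 = 4.925 mol.
m = n·M = 4.925 × 22.99 = 113 g.

113 g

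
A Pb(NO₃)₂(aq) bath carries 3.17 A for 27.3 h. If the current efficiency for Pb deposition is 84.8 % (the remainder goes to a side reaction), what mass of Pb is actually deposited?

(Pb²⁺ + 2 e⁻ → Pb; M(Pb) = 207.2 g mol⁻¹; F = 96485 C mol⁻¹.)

Q = I·t = 3.170 × 98280 = 311500 C.
n(e⁻) = 311500/96485 = 3.229 mol; theoretically n(Pb) = 3.229/2 = 1.614 mol, m_theo = 334.5 g.
At 84.8 % efficiency, m_actual = 0.848 × 334.5 = 284 g.

284 g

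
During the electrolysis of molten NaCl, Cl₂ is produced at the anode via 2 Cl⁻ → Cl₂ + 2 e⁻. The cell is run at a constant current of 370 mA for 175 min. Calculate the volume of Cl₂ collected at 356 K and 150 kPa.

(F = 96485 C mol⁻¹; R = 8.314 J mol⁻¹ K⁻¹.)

Q = I·t = 0.3700 A × 10500 s = 3885 C.
n(e⁻) = Q/F = 3885 / 96485 = 0.04027 mol.
2 electrons are transferred per Cl₂ molecule, so n(Cl₂) = 0.04027 / 2 = 0.02013 mol.
V = nRT/P = (0.02013 × 8.314 × 356) / (150 × 10³ Pa) = 3.97 × 10⁻⁴ m³ = 0.397 L.

0.397 L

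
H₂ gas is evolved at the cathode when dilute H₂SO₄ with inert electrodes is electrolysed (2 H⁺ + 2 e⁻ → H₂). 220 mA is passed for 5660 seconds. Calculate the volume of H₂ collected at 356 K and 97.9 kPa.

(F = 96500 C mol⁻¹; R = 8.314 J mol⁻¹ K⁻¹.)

0.195 L

Q = I·t = 0.2200 A × 5660.0 s = 1245 C.
n(e⁻) = Q/F = 1245 / 96500 = 0.01290 mol.
2 electrons are transferred per H₂ molecule, so n(H₂) = 0.01290 / 2 = 0.006452 mol.
V = nRT/P = (0.006452 × 8.314 × 356) / (97.9 × 10³ Pa) = 1.95 × 10⁻⁴ m³ = 0.195 L.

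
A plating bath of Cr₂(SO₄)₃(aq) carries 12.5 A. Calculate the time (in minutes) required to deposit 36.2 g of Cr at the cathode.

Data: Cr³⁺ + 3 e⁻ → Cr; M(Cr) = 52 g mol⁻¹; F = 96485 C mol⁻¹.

n(Cr) = m/M = 36.2 / 52 = 0.6962 mol.
Each Cr atom requires 3 electrons, so n(e⁻) = 3 × 0.6962 = 2.088 mol.
Q = n(e⁻)·F = 2.088 × 96485 = 201500 C.
t = Q/I = 201500 / 12.50 A = 16120 s = 269 min.

269 min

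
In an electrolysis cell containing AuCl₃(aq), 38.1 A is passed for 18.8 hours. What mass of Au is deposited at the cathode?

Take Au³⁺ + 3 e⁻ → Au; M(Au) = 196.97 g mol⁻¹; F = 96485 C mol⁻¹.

Q = I·t = 38.10 A × 67680 s = 2579000 C.
n(e⁻) = Q/F = 2579000 / 96485 = 26.73 mol.
Au³⁺ + 3 e⁻ → Au, so n(Au) = n(e⁻)/3 = 8.908 mol.
m = n·M = 8.908 × 196.97 = 1750 g.

1750 g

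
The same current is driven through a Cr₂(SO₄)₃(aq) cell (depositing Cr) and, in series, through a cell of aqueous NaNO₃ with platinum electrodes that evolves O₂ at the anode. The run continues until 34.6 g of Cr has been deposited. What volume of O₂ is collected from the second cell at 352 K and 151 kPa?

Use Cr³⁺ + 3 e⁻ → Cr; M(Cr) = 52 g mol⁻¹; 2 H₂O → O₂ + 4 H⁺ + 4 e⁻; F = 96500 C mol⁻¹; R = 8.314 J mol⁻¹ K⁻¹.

9.67 L

n(Cr) = 34.6 / 52 = 0.6654 mol, so n(e⁻) = 3 × 0.6654 = 1.996 mol.
The cells are in series, so the same 1.996 mol of electrons passes through the second cell.
2 H₂O → O₂ + 4 H⁺ + 4 e⁻ — 4 mol e⁻ per mol O₂, so n(O₂) = 1.996/4 = 0.4990 mol.
V = nRT/P = (0.4990 × 8.314 × 352) / (151 × 10³) = 0.00967 m³ = 9.67 L.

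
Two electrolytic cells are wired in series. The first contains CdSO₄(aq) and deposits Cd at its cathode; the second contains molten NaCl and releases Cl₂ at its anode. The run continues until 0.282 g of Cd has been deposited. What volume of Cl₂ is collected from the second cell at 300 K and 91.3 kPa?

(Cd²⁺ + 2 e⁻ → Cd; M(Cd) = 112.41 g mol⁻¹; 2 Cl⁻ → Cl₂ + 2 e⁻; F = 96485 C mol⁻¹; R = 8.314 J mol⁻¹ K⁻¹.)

n(Cd) = 0.282 / 112.41 = 0.002509 mol, so n(e⁻) = 2 × 0.002509 = 0.005017 mol.
The cells are in series, so the same 0.005017 mol of electrons passes through the second cell.
2 Cl⁻ → Cl₂ + 2 e⁻ — 2 mol e⁻ per mol Cl₂, so n(Cl₂) = 0.005017/2 = 0.002509 mol.
V = nRT/P = (0.002509 × 8.314 × 300) / (91.3 × 10³) = 6.85 × 10⁻⁵ m³ = 0.0685 L.

0.0685 L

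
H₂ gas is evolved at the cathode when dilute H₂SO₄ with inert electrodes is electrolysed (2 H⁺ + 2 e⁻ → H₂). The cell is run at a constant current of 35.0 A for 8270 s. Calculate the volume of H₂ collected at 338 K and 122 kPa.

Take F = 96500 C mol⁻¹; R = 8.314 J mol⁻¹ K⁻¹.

Q = I·t = 35.00 A × 8270.0 s = 289400 C.
n(e⁻) = Q/F = 289400 / 96500 = 2.999 mol.
2 electrons are transferred per H₂ molecule, so n(H₂) = 2.999 / 2 = 1.500 mol.
V = nRT/P = (1.500 × 8.314 × 338) / (122 × 10³ Pa) = 0.0345 m³ = 34.5 L.

34.5 L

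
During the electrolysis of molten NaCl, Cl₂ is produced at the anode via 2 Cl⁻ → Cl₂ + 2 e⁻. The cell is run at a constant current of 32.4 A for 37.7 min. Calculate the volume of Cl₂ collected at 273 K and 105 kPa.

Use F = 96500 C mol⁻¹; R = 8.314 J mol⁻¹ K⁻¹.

Q = I·t = 32.40 A × 2262.0 s = 73290 C.
n(e⁻) = Q/F = 73290 / 96500 = 0.7595 mol.
2 electrons are transferred per Cl₂ molecule, so n(Cl₂) = 0.7595 / 2 = 0.3797 mol.
V = nRT/P = (0.3797 × 8.314 × 273) / (105 × 10³ Pa) = 0.00821 m³ = 8.21 L.

8.21 L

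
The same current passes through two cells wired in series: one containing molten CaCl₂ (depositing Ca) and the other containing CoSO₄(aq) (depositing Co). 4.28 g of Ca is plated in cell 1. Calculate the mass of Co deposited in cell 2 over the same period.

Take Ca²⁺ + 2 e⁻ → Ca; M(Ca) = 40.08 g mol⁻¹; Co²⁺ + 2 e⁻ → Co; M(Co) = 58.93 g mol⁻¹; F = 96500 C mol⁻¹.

n(Ca) = 4.28 / 40.08 = 0.1068 mol.
Since Ca²⁺ + 2 e⁻ → Ca, n(e⁻) passed = 2 × 0.1068 = 0.2136 mol.
Cells in series carry the same charge, so the same 0.2136 mol of electrons passes through cell 2.
Co²⁺ + 2 e⁻ → Co, so n(Co) = 0.2136 / 2 = 0.1068 mol.
m(Co) = 0.1068 × 58.93 = 6.29 g.

6.29 g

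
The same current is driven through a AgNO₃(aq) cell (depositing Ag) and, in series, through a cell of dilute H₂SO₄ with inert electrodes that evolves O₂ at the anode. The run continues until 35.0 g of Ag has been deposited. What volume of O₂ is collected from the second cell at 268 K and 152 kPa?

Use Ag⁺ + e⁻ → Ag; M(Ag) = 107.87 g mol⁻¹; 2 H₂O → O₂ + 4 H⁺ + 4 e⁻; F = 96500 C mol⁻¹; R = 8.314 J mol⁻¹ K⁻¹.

1.19 L

n(Ag) = 35.0 / 107.87 = 0.3245 mol, so n(e⁻) = 1 × 0.3245 = 0.3245 mol.
The cells are in series, so the same 0.3245 mol of electrons passes through the second cell.
2 H₂O → O₂ + 4 H⁺ + 4 e⁻ — 4 mol e⁻ per mol O₂, so n(O₂) = 0.3245/4 = 0.08112 mol.
V = nRT/P = (0.08112 × 8.314 × 268) / (152 × 10³) = 0.00119 m³ = 1.19 L.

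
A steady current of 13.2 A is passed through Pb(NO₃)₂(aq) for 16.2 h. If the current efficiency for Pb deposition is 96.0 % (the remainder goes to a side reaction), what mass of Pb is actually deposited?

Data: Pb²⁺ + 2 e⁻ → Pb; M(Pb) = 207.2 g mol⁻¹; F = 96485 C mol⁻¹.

794 g

Q = I·t = 13.20 × 58320 = 769800 C.
n(e⁻) = 769800/96485 = 7.979 mol; theoretically n(Pb) = 7.979/2 = 3.989 mol, m_theo = 826.6 g.
At 96.0 % efficiency, m_actual = 0.960 × 826.6 = 794 g.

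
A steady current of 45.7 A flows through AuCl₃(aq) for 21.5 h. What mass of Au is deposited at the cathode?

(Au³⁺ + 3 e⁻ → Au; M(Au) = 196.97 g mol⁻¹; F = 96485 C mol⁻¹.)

Q = I·t = 45.70 A × 77400 s = 3537000 C.
n(e⁻) = Q/F = 3537000 / 96485 = 36.66 mol.
Au³⁺ + 3 e⁻ → Au, so n(Au) = n(e⁻)/3 = 12.22 mol.
m = n·M = 12.22 × 196.97 = 2410 g.

2410 g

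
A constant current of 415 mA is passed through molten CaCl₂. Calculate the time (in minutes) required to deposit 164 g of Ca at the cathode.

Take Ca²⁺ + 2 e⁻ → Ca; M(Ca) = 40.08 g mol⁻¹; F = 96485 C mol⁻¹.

31700 min

n(Ca) = m/M = 164 / 40.08 = 4.092 mol.
Each Ca atom requires 2 electrons, so n(e⁻) = 2 × 4.092 = 8.184 mol.
Q = n(e⁻)·F = 8.184 × 96485 = 789600 C.
t = Q/I = 789600 / 0.4150 A = 1903000 s = 31700 min.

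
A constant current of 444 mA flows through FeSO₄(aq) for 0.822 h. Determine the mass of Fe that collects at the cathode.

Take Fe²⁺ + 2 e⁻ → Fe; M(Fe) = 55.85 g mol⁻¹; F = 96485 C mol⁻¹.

0.380 g

Q = I·t = 0.4440 A × 2959.2 s = 1314 C.
n(e⁻) = Q/F = 1314 / 96485 = 0.01362 mol.
Fe²⁺ + 2 e⁻ → Fe, so n(Fe) = n(e⁻)/2 = 0.006809 mol.
m = n·M = 0.006809 × 55.85 = 0.380 g.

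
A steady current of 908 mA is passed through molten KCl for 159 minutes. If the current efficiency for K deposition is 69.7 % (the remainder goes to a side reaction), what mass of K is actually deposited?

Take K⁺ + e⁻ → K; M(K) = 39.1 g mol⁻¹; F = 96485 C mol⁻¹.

Q = I·t = 0.9080 × 9540.0 = 8662 C.
n(e⁻) = 8662/96485 = 0.08978 mol; theoretically n(K) = 0.08978/1 = 0.08978 mol, m_theo = 3.510 g.
At 69.7 % efficiency, m_actual = 0.697 × 3.510 = 2.45 g.

2.45 g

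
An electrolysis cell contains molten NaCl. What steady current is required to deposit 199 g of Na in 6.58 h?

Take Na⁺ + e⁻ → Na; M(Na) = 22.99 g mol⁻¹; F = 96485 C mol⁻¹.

35.3 A

n(Na) = 199 / 22.99 = 8.656 mol.
n(e⁻) = 1 × 8.656 = 8.656 mol.
Q = n(e⁻)·F = 8.656 × 96485 = 835200 C.
I = Q/t = 835200 / 23688 s = 35.3 A.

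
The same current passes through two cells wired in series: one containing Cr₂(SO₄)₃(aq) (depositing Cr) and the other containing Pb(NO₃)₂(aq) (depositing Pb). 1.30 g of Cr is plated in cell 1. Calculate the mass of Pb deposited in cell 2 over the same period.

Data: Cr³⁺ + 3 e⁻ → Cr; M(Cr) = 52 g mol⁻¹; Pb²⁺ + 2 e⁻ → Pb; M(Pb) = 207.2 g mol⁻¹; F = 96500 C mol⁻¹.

7.77 g

n(Cr) = 1.30 / 52 = 0.02500 mol.
Since Cr³⁺ + 3 e⁻ → Cr, n(e⁻) passed = 3 × 0.02500 = 0.07500 mol.
Cells in series carry the same charge, so the same 0.07500 mol of electrons passes through cell 2.
Pb²⁺ + 2 e⁻ → Pb, so n(Pb) = 0.07500 / 2 = 0.03750 mol.
m(Pb) = 0.03750 × 207.2 = 7.77 g.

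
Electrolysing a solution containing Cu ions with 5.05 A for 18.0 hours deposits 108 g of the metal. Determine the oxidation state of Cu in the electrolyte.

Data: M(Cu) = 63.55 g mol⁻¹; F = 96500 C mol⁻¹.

+2

Q = I·t = 5.050 A × 64800 s = 327200 C, so n(e⁻) = 327200/96500 = 3.391 mol.
n(Cu) deposited = 108 / 63.55 = 1.699 mol.
Electrons per atom = n(e⁻)/n(Cu) = 3.391 / 1.699 = 2.00 ≈ 2, so the ion is Cu²⁺.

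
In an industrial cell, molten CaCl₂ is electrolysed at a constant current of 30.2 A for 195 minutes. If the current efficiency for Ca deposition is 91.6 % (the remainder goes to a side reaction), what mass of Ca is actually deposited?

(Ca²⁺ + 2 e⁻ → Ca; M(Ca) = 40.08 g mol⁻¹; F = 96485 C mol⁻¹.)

67.2 g

Q = I·t = 30.20 × 11700 = 353300 C.
n(e⁻) = 353300/96485 = 3.662 mol; theoretically n(Ca) = 3.662/2 = 1.831 mol, m_theo = 73.39 g.
At 91.6 % efficiency, m_actual = 0.916 × 73.39 = 67.2 g.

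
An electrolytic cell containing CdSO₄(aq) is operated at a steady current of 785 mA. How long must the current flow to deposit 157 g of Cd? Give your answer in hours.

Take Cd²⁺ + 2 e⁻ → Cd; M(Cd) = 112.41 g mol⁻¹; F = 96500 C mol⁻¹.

n(Cd) = m/M = 157 / 112.41 = 1.397 mol.
Each Cd atom requires 2 electrons, so n(e⁻) = 2 × 1.397 = 2.793 mol.
Q = n(e⁻)·F = 2.793 × 96500 = 269600 C.
t = Q/I = 269600 / 0.7850 A = 343400 s = 95.4 h.

95.4 h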